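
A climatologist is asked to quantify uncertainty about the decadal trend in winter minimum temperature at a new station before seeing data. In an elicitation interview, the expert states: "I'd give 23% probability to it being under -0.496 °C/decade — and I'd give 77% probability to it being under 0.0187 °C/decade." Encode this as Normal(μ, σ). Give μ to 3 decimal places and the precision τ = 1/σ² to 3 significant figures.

μ = -0.239, τ = 8.24

For Normal(μ,σ), the p-quantile is μ + z_p·σ. Here z_{0.23} = -0.7388, z_{0.77} = 0.7388.
So -0.496 = μ − 0.7388σ and 0.0187 = μ + 0.7388σ.
Subtracting: σ = (0.0187 − -0.496)/(0.7388 − (-0.7388)) = 0.348.
Then μ = -0.496 − (-0.7388)·0.348 = -0.239.
Precision τ = 1/σ² = 1/0.3483² = 8.24.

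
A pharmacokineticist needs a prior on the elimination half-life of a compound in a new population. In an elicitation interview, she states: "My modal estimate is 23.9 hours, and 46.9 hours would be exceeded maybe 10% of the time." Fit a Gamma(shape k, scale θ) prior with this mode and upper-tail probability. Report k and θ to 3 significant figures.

Gamma(k,θ) with k>1 has mode (k−1)θ, so θ = 23.9/(k−1).
Need P(X < 46.9) = 0.9 with θ tied to k this way. Start at k = 2, θ = 23.9: P(X<46.9) ≈ 0.584.
Too low — raise k to concentrate. Iterating converges to k ≈ 5.22.
Then θ = 23.9/(5.22−1) ≈ 5.67.

k ≈ 5.22, θ ≈ 5.67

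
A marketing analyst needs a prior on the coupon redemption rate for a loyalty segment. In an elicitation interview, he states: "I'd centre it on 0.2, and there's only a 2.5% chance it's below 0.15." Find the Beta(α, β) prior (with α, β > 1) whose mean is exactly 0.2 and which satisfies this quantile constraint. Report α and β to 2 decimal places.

With mean 0.2 fixed, write α = 0.2s, β = 0.8s where s = α+β.
Need P(θ < 0.15) = 0.025 under Beta(0.2s, 0.8s). Normal approximation: (q−m)/√(m(1−m)/s) ≈ z_{0.025} = -1.96, so s ≈ 0.2·0.8·(-1.96)²/(0.15−0.2)² = 245.9.
At s = 245.9: P(θ<0.15) ≈ 0.019. Adjusting to match 0.025 gives s ≈ 220.53.
So α = 0.2·220.53 ≈ 44.11, β = 0.8·220.53 ≈ 176.43.

α ≈ 44.11, β ≈ 176.43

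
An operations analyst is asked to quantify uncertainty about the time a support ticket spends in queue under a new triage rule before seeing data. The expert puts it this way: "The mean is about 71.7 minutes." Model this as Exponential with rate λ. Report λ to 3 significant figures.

λ ≈ 0.0139

Exponential mean = 1/λ, so λ = 1/71.7 = 0.0139.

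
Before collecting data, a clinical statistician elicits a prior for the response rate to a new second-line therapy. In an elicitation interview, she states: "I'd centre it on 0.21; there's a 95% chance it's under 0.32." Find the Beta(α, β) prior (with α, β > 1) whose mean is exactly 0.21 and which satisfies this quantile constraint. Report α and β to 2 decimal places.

α ≈ 8.77, β ≈ 32.99

With mean 0.21 fixed, write α = 0.21s, β = 0.79s where s = α+β.
Need P(θ < 0.32) = 0.95 under Beta(0.21s, 0.79s). Normal approximation: (q−m)/√(m(1−m)/s) ≈ z_{0.95} = 1.64, so s ≈ 0.21·0.79·(1.64)²/(0.32−0.21)² = 37.1.
At s = 37.1: P(θ<0.32) ≈ 0.940. Adjusting to match 0.95 gives s ≈ 41.75.
So α = 0.21·41.75 ≈ 8.77, β = 0.79·41.75 ≈ 32.99.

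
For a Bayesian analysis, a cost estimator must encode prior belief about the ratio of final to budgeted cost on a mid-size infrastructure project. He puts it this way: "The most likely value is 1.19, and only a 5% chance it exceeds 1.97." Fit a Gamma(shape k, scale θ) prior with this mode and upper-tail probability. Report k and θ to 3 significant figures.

k ≈ 12, θ ≈ 0.108

Gamma(k,θ) with k>1 has mode (k−1)θ, so θ = 1.19/(k−1).
Need P(X < 1.97) = 0.95 with θ tied to k this way. Start at k = 2, θ = 1.19: P(X<1.97) ≈ 0.493.
Too low — raise k to concentrate. Iterating converges to k ≈ 12.
Then θ = 1.19/(12−1) ≈ 0.108.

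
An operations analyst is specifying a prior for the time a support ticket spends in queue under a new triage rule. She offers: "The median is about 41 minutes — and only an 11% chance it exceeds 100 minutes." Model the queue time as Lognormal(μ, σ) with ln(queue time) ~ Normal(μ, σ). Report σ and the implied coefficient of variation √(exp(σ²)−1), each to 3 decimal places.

σ ≈ 0.727, CV ≈ 0.834

If T ~ Lognormal(μ,σ) then ln T ~ Normal(μ,σ), so the p-quantile of ln T is μ + z_p·σ.
ln(41) = 3.714 and ln(100) = 4.605; z_{0.5} = 0, z_{0.89} = 1.227.
σ = (4.605 − 3.714)/(1.227 − (0)) = 0.727.
μ = 3.714 − (0)·0.727 = 3.714.
CV = √(exp(σ²)−1) = √(exp(0.5284)−1) = 0.834.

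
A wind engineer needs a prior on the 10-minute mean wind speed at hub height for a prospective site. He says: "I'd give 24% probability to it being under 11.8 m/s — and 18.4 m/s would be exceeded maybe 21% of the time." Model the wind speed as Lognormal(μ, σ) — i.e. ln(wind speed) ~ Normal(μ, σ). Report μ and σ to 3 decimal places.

μ ≈ 2.676, σ ≈ 0.294

If T ~ Lognormal(μ,σ) then ln T ~ Normal(μ,σ), so the p-quantile of ln T is μ + z_p·σ.
ln(11.8) = 2.468 and ln(18.4) = 2.912; z_{0.24} = -0.7063, z_{0.79} = 0.8064.
σ = (2.912 − 2.468)/(0.8064 − (-0.7063)) = 0.294.
μ = 2.468 − (-0.7063)·0.294 = 2.676.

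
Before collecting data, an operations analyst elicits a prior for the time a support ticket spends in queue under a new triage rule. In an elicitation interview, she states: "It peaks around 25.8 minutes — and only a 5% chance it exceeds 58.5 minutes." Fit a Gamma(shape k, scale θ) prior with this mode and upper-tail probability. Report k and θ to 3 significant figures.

Gamma(k,θ) with k>1 has mode (k−1)θ, so θ = 25.8/(k−1).
Need P(X < 58.5) = 0.95 with θ tied to k this way. Start at k = 2, θ = 25.8: P(X<58.5) ≈ 0.662.
Too low — raise k to concentrate. Iterating converges to k ≈ 5.09.
Then θ = 25.8/(5.09−1) ≈ 6.3.

k ≈ 5.09, θ ≈ 6.3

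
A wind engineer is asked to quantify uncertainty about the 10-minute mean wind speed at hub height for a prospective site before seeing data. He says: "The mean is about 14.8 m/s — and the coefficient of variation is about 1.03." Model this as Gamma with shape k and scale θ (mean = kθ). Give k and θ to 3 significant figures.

k ≈ 0.943, θ ≈ 15.7

For Gamma(k, scale θ): mean = kθ, variance = kθ², so CV = 1/√k.
CV = 1.03, hence k = 1/CV² = 0.943.
Then θ = mean/k = 14.8/0.943 = 15.7.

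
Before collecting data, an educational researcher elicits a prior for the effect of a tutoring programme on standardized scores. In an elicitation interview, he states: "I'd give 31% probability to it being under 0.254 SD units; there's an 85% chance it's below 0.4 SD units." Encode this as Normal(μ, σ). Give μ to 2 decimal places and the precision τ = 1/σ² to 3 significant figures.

μ = 0.30, τ = 110

For Normal(μ,σ), the p-quantile is μ + z_p·σ. Here z_{0.31} = -0.4959, z_{0.85} = 1.036.
So 0.254 = μ − 0.4959σ and 0.4 = μ + 1.036σ.
Subtracting: σ = (0.4 − 0.254)/(1.036 − (-0.4959)) = 0.10.
Then μ = 0.254 − (-0.4959)·0.10 = 0.30.
Precision τ = 1/σ² = 1/0.09528² = 110.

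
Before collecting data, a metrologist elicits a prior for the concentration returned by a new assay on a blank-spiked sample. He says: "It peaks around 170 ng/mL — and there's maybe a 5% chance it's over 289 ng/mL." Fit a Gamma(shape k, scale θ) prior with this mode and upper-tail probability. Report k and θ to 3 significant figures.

Gamma(k,θ) with k>1 has mode (k−1)θ, so θ = 170/(k−1).
Need P(X < 289) = 0.95 with θ tied to k this way. Start at k = 2, θ = 170: P(X<289) ≈ 0.507.
Too low — raise k to concentrate. Iterating converges to k ≈ 10.9.
Then θ = 170/(10.9−1) ≈ 17.1.

k ≈ 10.9, θ ≈ 17.1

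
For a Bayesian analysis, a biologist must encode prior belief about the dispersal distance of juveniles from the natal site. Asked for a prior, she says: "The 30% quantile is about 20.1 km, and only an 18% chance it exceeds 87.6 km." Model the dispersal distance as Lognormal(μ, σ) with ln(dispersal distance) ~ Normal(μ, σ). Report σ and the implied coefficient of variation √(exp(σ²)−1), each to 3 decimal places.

If T ~ Lognormal(μ,σ) then ln T ~ Normal(μ,σ), so the p-quantile of ln T is μ + z_p·σ.
ln(20.1) = 3.001 and ln(87.6) = 4.473; z_{0.3} = -0.5244, z_{0.82} = 0.9154.
σ = (4.473 − 3.001)/(0.9154 − (-0.5244)) = 1.022.
μ = 3.001 − (-0.5244)·1.022 = 3.537.
CV = √(exp(σ²)−1) = √(exp(1.0454)−1) = 1.358.

σ ≈ 1.022, CV ≈ 1.358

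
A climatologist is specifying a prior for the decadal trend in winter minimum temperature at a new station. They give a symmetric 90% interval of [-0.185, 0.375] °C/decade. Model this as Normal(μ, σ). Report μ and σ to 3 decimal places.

μ = 0.095, σ = 0.170

A symmetric 90% interval runs μ ± z·σ with z = 1.645.
Half-width = 0.28, so σ = 0.28/1.645 = 0.170.
μ is the interval midpoint, 0.095.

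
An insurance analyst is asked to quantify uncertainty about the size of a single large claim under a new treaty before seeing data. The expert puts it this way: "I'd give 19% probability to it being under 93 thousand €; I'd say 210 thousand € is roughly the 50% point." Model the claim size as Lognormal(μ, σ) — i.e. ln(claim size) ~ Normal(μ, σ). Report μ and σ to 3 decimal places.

If T ~ Lognormal(μ,σ) then ln T ~ Normal(μ,σ), so the p-quantile of ln T is μ + z_p·σ.
ln(93) = 4.533 and ln(210) = 5.347; z_{0.19} = -0.8779, z_{0.5} = 0.
σ = (5.347 − 4.533)/(0 − (-0.8779)) = 0.928.
μ = 4.533 − (-0.8779)·0.928 = 5.347.

μ ≈ 5.347, σ ≈ 0.928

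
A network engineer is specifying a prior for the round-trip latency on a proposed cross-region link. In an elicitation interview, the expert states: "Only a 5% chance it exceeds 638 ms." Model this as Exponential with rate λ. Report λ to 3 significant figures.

P(T > 638.0) = e^(−λ·638.0) = 0.05, so λ = −ln(0.05)/638.0 = 0.0047.

λ ≈ 0.0047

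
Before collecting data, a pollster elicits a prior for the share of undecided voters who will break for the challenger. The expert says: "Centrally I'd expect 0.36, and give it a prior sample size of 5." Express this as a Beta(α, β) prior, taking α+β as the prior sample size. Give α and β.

α = 1.8, β = 3.2

Under the effective-sample-size interpretation, Beta(α, β) has prior mean α/(α+β) and prior sample size α+β.
So α+β = 5 and α/(α+β) = 0.36, giving α = 0.36·5 = 1.8 and β = 5 − 1.8 = 3.2.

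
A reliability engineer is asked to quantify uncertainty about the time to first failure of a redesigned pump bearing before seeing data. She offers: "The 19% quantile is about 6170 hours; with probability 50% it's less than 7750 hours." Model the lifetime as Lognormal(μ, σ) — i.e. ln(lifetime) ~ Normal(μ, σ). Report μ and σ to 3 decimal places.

If T ~ Lognormal(μ,σ) then ln T ~ Normal(μ,σ), so the p-quantile of ln T is μ + z_p·σ.
ln(6170) = 8.727 and ln(7750) = 8.955; z_{0.19} = -0.8779, z_{0.5} = 0.
σ = (8.955 − 8.727)/(0 − (-0.8779)) = 0.260.
μ = 8.727 − (-0.8779)·0.260 = 8.955.

μ ≈ 8.955, σ ≈ 0.260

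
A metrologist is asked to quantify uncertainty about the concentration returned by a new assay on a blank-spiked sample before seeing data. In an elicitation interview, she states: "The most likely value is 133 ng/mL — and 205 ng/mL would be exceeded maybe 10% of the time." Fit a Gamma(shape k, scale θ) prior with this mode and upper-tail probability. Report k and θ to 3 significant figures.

k ≈ 11, θ ≈ 13.3

Gamma(k,θ) with k>1 has mode (k−1)θ, so θ = 133/(k−1).
Need P(X < 205) = 0.9 with θ tied to k this way. Start at k = 2, θ = 133: P(X<205) ≈ 0.456.
Too low — raise k to concentrate. Iterating converges to k ≈ 11.
Then θ = 133/(11−1) ≈ 13.3.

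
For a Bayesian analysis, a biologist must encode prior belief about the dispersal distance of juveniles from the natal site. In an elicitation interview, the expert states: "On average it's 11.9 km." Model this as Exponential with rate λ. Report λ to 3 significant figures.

Exponential mean = 1/λ, so λ = 1/11.9 = 0.084.

λ ≈ 0.084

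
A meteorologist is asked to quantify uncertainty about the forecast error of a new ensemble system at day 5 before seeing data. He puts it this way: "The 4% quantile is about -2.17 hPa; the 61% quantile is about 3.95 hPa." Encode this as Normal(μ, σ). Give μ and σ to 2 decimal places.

μ = 3.11, σ = 3.01

The p-quantile of Normal(μ,σ) is μ + z_p·σ, with z_{0.04} = -1.751 and z_{0.61} = 0.2793.
Eliminate σ: μ = (z₂·x₁ − z₁·x₂)/(z₂ − z₁) = (0.2793·-2.17 − (-1.751)·3.95)/2.03 = 3.11.
Then σ = (x₂ − x₁)/(z₂ − z₁) = (3.95 − -2.17)/2.03 = 3.01.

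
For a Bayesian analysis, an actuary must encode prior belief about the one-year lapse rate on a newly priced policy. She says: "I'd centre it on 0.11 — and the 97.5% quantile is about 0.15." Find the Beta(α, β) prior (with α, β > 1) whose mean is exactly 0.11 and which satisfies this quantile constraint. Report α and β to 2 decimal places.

α ≈ 29.53, β ≈ 238.95

With mean 0.11 fixed, write α = 0.11s, β = 0.89s where s = α+β.
Need P(θ < 0.15) = 0.975 under Beta(0.11s, 0.89s). Normal approximation: (q−m)/√(m(1−m)/s) ≈ z_{0.975} = 1.96, so s ≈ 0.11·0.89·(1.96)²/(0.15−0.11)² = 235.0.
At s = 235.0: P(θ<0.15) ≈ 0.967. Adjusting to match 0.975 gives s ≈ 268.49.
So α = 0.11·268.49 ≈ 29.53, β = 0.89·268.49 ≈ 238.95.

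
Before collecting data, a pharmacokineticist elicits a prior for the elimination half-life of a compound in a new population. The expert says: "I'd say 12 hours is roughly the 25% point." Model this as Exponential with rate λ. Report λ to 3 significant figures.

λ ≈ 0.024

P(T < 12.0) = 1 − e^(−λ·12.0) = 0.25, so λ = −ln(1−0.25)/12.0 = −ln(0.75)/12.0 = 0.024.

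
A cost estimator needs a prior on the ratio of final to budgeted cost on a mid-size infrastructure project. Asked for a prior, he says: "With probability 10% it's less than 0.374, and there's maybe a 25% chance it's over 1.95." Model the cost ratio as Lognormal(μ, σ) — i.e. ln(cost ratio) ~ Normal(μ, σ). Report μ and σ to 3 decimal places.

μ ≈ 0.098, σ ≈ 0.844

If T ~ Lognormal(μ,σ) then ln T ~ Normal(μ,σ), so the p-quantile of ln T is μ + z_p·σ.
ln(0.374) = -0.9835 and ln(1.95) = 0.6678; z_{0.1} = -1.282, z_{0.75} = 0.6745.
σ = (0.6678 − -0.9835)/(0.6745 − (-1.282)) = 0.844.
μ = -0.9835 − (-1.282)·0.844 = 0.098.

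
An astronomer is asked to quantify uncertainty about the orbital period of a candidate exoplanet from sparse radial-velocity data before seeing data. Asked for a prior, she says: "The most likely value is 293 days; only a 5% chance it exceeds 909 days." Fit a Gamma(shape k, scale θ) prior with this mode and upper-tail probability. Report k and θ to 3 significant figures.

Gamma(k,θ) with k>1 has mode (k−1)θ, so θ = 293/(k−1).
Need P(X < 909) = 0.95 with θ tied to k this way. Start at k = 2, θ = 293: P(X<909) ≈ 0.816.
Too low — raise k to concentrate. Iterating converges to k ≈ 3.06.
Then θ = 293/(3.06−1) ≈ 142.

k ≈ 3.06, θ ≈ 142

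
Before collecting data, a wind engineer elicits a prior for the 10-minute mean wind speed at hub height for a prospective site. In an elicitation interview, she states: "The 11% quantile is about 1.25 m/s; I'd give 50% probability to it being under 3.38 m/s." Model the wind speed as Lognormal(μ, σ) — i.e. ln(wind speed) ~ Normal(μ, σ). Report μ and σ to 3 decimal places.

If T ~ Lognormal(μ,σ) then ln T ~ Normal(μ,σ), so the p-quantile of ln T is μ + z_p·σ.
ln(1.25) = 0.2231 and ln(3.38) = 1.218; z_{0.11} = -1.227, z_{0.5} = 0.
σ = (1.218 − 0.2231)/(0 − (-1.227)) = 0.811.
μ = 0.2231 − (-1.227)·0.811 = 1.218.

μ ≈ 1.218, σ ≈ 0.811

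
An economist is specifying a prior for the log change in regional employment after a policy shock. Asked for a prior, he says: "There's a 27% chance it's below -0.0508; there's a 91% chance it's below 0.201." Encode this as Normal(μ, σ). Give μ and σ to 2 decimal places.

For Normal(μ,σ), the p-quantile is μ + z_p·σ. Here z_{0.27} = -0.6128, z_{0.91} = 1.341.
So -0.0508 = μ − 0.6128σ and 0.201 = μ + 1.341σ.
Subtracting: σ = (0.201 − -0.0508)/(1.341 − (-0.6128)) = 0.13.
Then μ = -0.0508 − (-0.6128)·0.13 = 0.03.

μ = 0.03, σ = 0.13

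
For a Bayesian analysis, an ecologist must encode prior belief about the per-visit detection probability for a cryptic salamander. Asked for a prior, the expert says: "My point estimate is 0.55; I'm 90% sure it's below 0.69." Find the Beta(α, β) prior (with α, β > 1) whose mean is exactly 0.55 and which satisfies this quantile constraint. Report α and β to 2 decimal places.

With mean 0.55 fixed, write α = 0.55s, β = 0.45s where s = α+β.
Need P(θ < 0.69) = 0.9 under Beta(0.55s, 0.45s). Normal approximation: (q−m)/√(m(1−m)/s) ≈ z_{0.9} = 1.28, so s ≈ 0.55·0.45·(1.28)²/(0.69−0.55)² = 20.7.
At s = 20.7: P(θ<0.69) ≈ 0.904. Adjusting to match 0.9 gives s ≈ 20.05.
So α = 0.55·20.05 ≈ 11.03, β = 0.45·20.05 ≈ 9.02.

α ≈ 11.03, β ≈ 9.02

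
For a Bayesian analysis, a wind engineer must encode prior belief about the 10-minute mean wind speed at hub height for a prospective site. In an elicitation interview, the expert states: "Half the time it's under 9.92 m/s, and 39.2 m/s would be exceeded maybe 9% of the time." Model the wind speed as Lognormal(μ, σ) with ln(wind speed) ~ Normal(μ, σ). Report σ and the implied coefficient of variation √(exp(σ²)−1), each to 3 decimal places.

If T ~ Lognormal(μ,σ) then ln T ~ Normal(μ,σ), so the p-quantile of ln T is μ + z_p·σ.
ln(9.92) = 2.295 and ln(39.2) = 3.669; z_{0.5} = 0, z_{0.91} = 1.341.
σ = (3.669 − 2.295)/(1.341 − (0)) = 1.025.
μ = 2.295 − (0)·1.025 = 2.295.
CV = √(exp(σ²)−1) = √(exp(1.0504)−1) = 1.363.

σ ≈ 1.025, CV ≈ 1.363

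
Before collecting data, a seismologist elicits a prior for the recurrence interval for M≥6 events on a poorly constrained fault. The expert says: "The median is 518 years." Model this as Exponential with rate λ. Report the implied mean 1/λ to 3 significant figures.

Exponential median = ln 2 / λ, so λ = ln 2 / 518.0 = 0.00134.
Mean = 1/λ = 747 years.

mean ≈ 747 years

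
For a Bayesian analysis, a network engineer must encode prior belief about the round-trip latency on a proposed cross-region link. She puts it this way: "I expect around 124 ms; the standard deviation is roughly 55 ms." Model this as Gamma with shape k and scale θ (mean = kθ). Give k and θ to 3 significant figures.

k ≈ 5.08, θ ≈ 24.4

For Gamma(k, scale θ): mean = kθ, variance = kθ², so CV = 1/√k.
CV = SD/mean = 55/124 = 0.4435, hence k = 1/CV² = 5.08.
Then θ = mean/k = 124/5.08 = 24.4.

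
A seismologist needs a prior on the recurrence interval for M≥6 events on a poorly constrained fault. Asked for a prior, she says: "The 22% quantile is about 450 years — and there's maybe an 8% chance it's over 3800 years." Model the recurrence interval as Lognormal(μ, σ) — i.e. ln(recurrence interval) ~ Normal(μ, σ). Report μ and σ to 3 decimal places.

If T ~ Lognormal(μ,σ) then ln T ~ Normal(μ,σ), so the p-quantile of ln T is μ + z_p·σ.
ln(450) = 6.109 and ln(3800) = 8.243; z_{0.22} = -0.7722, z_{0.92} = 1.405.
σ = (8.243 − 6.109)/(1.405 − (-0.7722)) = 0.980.
μ = 6.109 − (-0.7722)·0.980 = 6.866.

μ ≈ 6.866, σ ≈ 0.980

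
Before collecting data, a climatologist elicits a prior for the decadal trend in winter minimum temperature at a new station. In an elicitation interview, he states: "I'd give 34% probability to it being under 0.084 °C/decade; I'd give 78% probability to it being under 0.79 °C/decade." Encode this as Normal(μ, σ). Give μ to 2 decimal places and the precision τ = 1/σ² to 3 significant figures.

The p-quantile of Normal(μ,σ) is μ + z_p·σ, with z_{0.34} = -0.4125 and z_{0.78} = 0.7722.
Eliminate σ: μ = (z₂·x₁ − z₁·x₂)/(z₂ − z₁) = (0.7722·0.084 − (-0.4125)·0.79)/1.185 = 0.33.
Then σ = (x₂ − x₁)/(z₂ − z₁) = (0.79 − 0.084)/1.185 = 0.60.
Precision τ = 1/σ² = 1/0.596² = 2.82.

μ = 0.33, τ = 2.82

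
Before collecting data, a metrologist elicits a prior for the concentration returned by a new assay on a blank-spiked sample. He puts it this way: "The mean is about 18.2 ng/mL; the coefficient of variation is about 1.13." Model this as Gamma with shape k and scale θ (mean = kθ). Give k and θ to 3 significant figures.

For Gamma(k, scale θ): mean = kθ, variance = kθ², so CV = 1/√k.
CV = 1.13, hence k = 1/CV² = 0.783.
Then θ = mean/k = 18.2/0.783 = 23.2.

k ≈ 0.783, θ ≈ 23.2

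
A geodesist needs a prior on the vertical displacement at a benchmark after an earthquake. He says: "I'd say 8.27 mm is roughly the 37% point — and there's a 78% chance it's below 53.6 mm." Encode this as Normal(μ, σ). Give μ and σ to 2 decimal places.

μ = 21.90, σ = 41.06

For Normal(μ,σ), the p-quantile is μ + z_p·σ. Here z_{0.37} = -0.3319, z_{0.78} = 0.7722.
So 8.27 = μ − 0.3319σ and 53.6 = μ + 0.7722σ.
Subtracting: σ = (53.6 − 8.27)/(0.7722 − (-0.3319)) = 41.06.
Then μ = 8.27 − (-0.3319)·41.06 = 21.90.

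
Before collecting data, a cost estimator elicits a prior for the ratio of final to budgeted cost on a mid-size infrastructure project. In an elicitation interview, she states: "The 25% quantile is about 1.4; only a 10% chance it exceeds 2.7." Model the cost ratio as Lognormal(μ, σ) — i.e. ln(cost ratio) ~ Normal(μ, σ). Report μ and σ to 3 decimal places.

μ ≈ 0.563, σ ≈ 0.336

If T ~ Lognormal(μ,σ) then ln T ~ Normal(μ,σ), so the p-quantile of ln T is μ + z_p·σ.
ln(1.4) = 0.3365 and ln(2.7) = 0.9933; z_{0.25} = -0.6745, z_{0.9} = 1.282.
σ = (0.9933 − 0.3365)/(1.282 − (-0.6745)) = 0.336.
μ = 0.3365 − (-0.6745)·0.336 = 0.563.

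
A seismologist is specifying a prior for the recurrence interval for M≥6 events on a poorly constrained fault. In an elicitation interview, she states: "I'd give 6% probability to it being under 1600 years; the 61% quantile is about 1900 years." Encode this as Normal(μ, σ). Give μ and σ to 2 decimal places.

For Normal(μ,σ), the p-quantile is μ + z_p·σ. Here z_{0.06} = -1.555, z_{0.61} = 0.2793.
So 1600 = μ − 1.555σ and 1900 = μ + 0.2793σ.
Subtracting: σ = (1900 − 1600)/(0.2793 − (-1.555)) = 163.57.
Then μ = 1600 − (-1.555)·163.57 = 1854.31.

μ = 1854.31, σ = 163.57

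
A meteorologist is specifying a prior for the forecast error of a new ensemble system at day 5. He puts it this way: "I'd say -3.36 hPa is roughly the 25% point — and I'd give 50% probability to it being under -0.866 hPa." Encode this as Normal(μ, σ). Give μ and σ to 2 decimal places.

μ = -0.87, σ = 3.70

For Normal(μ,σ), the p-quantile is μ + z_p·σ. Here z_{0.25} = -0.6745, z_{0.5} = 0.
So -3.36 = μ − 0.6745σ and -0.866 = μ + 0σ.
Subtracting: σ = (-0.866 − -3.36)/(0 − (-0.6745)) = 3.70.
Then μ = -3.36 − (-0.6745)·3.70 = -0.87.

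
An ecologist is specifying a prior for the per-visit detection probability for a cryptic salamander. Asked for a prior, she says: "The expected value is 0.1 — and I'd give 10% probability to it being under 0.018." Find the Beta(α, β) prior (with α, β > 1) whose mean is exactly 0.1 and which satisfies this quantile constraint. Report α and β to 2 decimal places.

α ≈ 1.33, β ≈ 11.93

With mean 0.1 fixed, write α = 0.1s, β = 0.9s where s = α+β.
Need P(θ < 0.018) = 0.1 under Beta(0.1s, 0.9s). Normal approximation: (q−m)/√(m(1−m)/s) ≈ z_{0.1} = -1.28, so s ≈ 0.1·0.9·(-1.28)²/(0.018−0.1)² = 22.0.
At s = 22.0: P(θ<0.018) ≈ 0.036. Adjusting to match 0.1 gives s ≈ 13.26.
So α = 0.1·13.26 ≈ 1.33, β = 0.9·13.26 ≈ 11.93.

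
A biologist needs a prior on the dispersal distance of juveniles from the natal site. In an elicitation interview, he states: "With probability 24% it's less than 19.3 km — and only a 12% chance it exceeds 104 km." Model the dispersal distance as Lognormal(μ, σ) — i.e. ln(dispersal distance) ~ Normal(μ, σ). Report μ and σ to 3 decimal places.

μ ≈ 3.592, σ ≈ 0.895

If T ~ Lognormal(μ,σ) then ln T ~ Normal(μ,σ), so the p-quantile of ln T is μ + z_p·σ.
ln(19.3) = 2.96 and ln(104) = 4.644; z_{0.24} = -0.7063, z_{0.88} = 1.175.
σ = (4.644 − 2.96)/(1.175 − (-0.7063)) = 0.895.
μ = 2.96 − (-0.7063)·0.895 = 3.592.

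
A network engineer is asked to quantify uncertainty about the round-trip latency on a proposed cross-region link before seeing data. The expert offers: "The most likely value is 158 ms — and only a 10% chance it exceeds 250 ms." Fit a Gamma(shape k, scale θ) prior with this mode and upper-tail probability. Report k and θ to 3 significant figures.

Gamma(k,θ) with k>1 has mode (k−1)θ, so θ = 158/(k−1).
Need P(X < 250) = 0.9 with θ tied to k this way. Start at k = 2, θ = 158: P(X<250) ≈ 0.469.
Too low — raise k to concentrate. Iterating converges to k ≈ 9.91.
Then θ = 158/(9.91−1) ≈ 17.7.

k ≈ 9.91, θ ≈ 17.7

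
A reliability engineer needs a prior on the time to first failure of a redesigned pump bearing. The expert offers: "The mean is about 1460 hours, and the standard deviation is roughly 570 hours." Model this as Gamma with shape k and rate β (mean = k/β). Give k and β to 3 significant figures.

k ≈ 6.56, β ≈ 0.00449

For Gamma(k, rate β): mean = k/β, variance = k/β², so CV = 1/√k.
CV = SD/mean = 570/1460 = 0.3904, hence k = 1/CV² = 6.56.
Then β = k/mean = 6.56/1460 = 0.00449.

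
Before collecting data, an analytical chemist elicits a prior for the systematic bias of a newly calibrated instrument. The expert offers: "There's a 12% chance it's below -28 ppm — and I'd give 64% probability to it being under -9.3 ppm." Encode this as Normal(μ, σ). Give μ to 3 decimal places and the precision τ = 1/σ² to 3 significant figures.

μ = -13.671, τ = 0.00672

For Normal(μ,σ), the p-quantile is μ + z_p·σ. Here z_{0.12} = -1.175, z_{0.64} = 0.3585.
So -28 = μ − 1.175σ and -9.3 = μ + 0.3585σ.
Subtracting: σ = (-9.3 − -28)/(0.3585 − (-1.175)) = 12.195.
Then μ = -28 − (-1.175)·12.195 = -13.671.
Precision τ = 1/σ² = 1/12.19² = 0.00672.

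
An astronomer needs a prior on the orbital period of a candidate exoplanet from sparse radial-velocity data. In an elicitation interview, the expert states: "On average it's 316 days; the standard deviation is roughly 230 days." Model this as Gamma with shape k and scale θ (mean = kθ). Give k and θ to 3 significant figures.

k ≈ 1.89, θ ≈ 167

For Gamma(k, scale θ): mean = kθ, variance = kθ², so CV = 1/√k.
CV = SD/mean = 230/316 = 0.7278, hence k = 1/CV² = 1.89.
Then θ = mean/k = 316/1.89 = 167.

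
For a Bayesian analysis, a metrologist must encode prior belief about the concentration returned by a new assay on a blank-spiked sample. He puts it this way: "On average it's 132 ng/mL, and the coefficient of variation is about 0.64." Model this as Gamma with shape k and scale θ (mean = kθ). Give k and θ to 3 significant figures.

k ≈ 2.44, θ ≈ 54.1

For Gamma(k, scale θ): mean = kθ, variance = kθ², so CV = 1/√k.
CV = 0.64, hence k = 1/CV² = 2.44.
Then θ = mean/k = 132/2.44 = 54.1.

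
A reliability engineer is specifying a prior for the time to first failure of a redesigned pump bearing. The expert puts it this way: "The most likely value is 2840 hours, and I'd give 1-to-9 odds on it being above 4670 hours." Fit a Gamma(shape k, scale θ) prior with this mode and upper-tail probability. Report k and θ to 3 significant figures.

k ≈ 8.62, θ ≈ 373

Gamma(k,θ) with k>1 has mode (k−1)θ, so θ = 2840/(k−1).
Need P(X < 4670) = 0.9 with θ tied to k this way. Start at k = 2, θ = 2840: P(X<4670) ≈ 0.489.
Too low — raise k to concentrate. Iterating converges to k ≈ 8.62.
Then θ = 2840/(8.62−1) ≈ 373.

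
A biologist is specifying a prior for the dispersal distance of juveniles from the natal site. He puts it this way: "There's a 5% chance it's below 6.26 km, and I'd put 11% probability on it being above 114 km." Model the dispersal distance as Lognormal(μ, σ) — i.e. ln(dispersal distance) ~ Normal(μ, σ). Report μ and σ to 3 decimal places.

μ ≈ 3.497, σ ≈ 1.011

If T ~ Lognormal(μ,σ) then ln T ~ Normal(μ,σ), so the p-quantile of ln T is μ + z_p·σ.
ln(6.26) = 1.834 and ln(114) = 4.736; z_{0.05} = -1.645, z_{0.89} = 1.227.
σ = (4.736 − 1.834)/(1.227 − (-1.645)) = 1.011.
μ = 1.834 − (-1.645)·1.011 = 3.497.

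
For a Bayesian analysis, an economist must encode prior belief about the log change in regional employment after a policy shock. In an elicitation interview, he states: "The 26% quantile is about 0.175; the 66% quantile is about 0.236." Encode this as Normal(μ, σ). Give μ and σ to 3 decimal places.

μ = 0.212, σ = 0.058

For Normal(μ,σ), the p-quantile is μ + z_p·σ. Here z_{0.26} = -0.6433, z_{0.66} = 0.4125.
So 0.175 = μ − 0.6433σ and 0.236 = μ + 0.4125σ.
Subtracting: σ = (0.236 − 0.175)/(0.4125 − (-0.6433)) = 0.058.
Then μ = 0.175 − (-0.6433)·0.058 = 0.212.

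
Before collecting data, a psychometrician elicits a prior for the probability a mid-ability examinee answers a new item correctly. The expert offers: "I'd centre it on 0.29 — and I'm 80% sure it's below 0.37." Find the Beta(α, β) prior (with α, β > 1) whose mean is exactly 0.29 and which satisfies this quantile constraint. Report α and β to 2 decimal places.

With mean 0.29 fixed, write α = 0.29s, β = 0.71s where s = α+β.
Need P(θ < 0.37) = 0.8 under Beta(0.29s, 0.71s). Normal approximation: (q−m)/√(m(1−m)/s) ≈ z_{0.8} = 0.842, so s ≈ 0.29·0.71·(0.842)²/(0.37−0.29)² = 22.8.
At s = 22.8: P(θ<0.37) ≈ 0.805. Adjusting to match 0.8 gives s ≈ 21.64.
So α = 0.29·21.64 ≈ 6.28, β = 0.71·21.64 ≈ 15.37.

α ≈ 6.28, β ≈ 15.37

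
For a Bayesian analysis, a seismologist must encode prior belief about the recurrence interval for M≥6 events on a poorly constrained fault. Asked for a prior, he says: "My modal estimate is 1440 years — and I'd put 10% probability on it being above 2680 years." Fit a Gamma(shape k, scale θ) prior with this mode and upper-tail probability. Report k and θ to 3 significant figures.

k ≈ 5.95, θ ≈ 291

Gamma(k,θ) with k>1 has mode (k−1)θ, so θ = 1440/(k−1).
Need P(X < 2680) = 0.9 with θ tied to k this way. Start at k = 2, θ = 1440: P(X<2680) ≈ 0.555.
Too low — raise k to concentrate. Iterating converges to k ≈ 5.95.
Then θ = 1440/(5.95−1) ≈ 291.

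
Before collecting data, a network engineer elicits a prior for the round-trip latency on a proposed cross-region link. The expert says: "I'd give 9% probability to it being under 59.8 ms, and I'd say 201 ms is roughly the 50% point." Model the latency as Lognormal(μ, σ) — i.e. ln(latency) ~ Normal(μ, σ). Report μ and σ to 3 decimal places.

If T ~ Lognormal(μ,σ) then ln T ~ Normal(μ,σ), so the p-quantile of ln T is μ + z_p·σ.
ln(59.8) = 4.091 and ln(201) = 5.303; z_{0.09} = -1.341, z_{0.5} = 0.
σ = (5.303 − 4.091)/(0 − (-1.341)) = 0.904.
μ = 4.091 − (-1.341)·0.904 = 5.303.

μ ≈ 5.303, σ ≈ 0.904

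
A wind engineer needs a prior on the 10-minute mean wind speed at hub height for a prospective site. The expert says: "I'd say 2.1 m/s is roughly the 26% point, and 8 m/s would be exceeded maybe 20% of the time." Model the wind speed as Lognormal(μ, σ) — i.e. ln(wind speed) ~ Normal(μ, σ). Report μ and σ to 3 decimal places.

If T ~ Lognormal(μ,σ) then ln T ~ Normal(μ,σ), so the p-quantile of ln T is μ + z_p·σ.
ln(2.1) = 0.7419 and ln(8) = 2.079; z_{0.26} = -0.6433, z_{0.8} = 0.8416.
σ = (2.079 − 0.7419)/(0.8416 − (-0.6433)) = 0.901.
μ = 0.7419 − (-0.6433)·0.901 = 1.321.

μ ≈ 1.321, σ ≈ 0.901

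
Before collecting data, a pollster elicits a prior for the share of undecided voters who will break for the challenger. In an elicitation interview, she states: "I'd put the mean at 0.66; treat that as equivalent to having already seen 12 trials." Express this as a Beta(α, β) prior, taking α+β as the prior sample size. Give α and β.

Under the effective-sample-size interpretation, Beta(α, β) has prior mean α/(α+β) and prior sample size α+β.
So α+β = 12 and α/(α+β) = 0.66, giving α = 0.66·12 = 7.92 and β = 12 − 7.92 = 4.08.

α = 7.92, β = 4.08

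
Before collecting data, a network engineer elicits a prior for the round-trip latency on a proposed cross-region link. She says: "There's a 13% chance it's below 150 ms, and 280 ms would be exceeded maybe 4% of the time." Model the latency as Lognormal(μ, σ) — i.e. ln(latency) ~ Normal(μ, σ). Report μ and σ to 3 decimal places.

μ ≈ 5.255, σ ≈ 0.217

If T ~ Lognormal(μ,σ) then ln T ~ Normal(μ,σ), so the p-quantile of ln T is μ + z_p·σ.
ln(150) = 5.011 and ln(280) = 5.635; z_{0.13} = -1.126, z_{0.96} = 1.751.
σ = (5.635 − 5.011)/(1.751 − (-1.126)) = 0.217.
μ = 5.011 − (-1.126)·0.217 = 5.255.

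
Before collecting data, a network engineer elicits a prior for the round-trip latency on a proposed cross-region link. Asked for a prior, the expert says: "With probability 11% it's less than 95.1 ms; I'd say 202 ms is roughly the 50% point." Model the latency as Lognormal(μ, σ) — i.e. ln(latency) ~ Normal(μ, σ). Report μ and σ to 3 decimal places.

If T ~ Lognormal(μ,σ) then ln T ~ Normal(μ,σ), so the p-quantile of ln T is μ + z_p·σ.
ln(95.1) = 4.555 and ln(202) = 5.308; z_{0.11} = -1.227, z_{0.5} = 0.
σ = (5.308 − 4.555)/(0 − (-1.227)) = 0.614.
μ = 4.555 − (-1.227)·0.614 = 5.308.

μ ≈ 5.308, σ ≈ 0.614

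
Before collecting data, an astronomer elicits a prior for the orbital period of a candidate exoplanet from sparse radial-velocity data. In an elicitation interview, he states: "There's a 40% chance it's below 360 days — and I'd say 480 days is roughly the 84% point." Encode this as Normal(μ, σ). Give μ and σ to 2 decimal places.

μ = 384.36, σ = 96.17

For Normal(μ,σ), the p-quantile is μ + z_p·σ. Here z_{0.4} = -0.2533, z_{0.84} = 0.9945.
So 360 = μ − 0.2533σ and 480 = μ + 0.9945σ.
Subtracting: σ = (480 − 360)/(0.9945 − (-0.2533)) = 96.17.
Then μ = 360 − (-0.2533)·96.17 = 384.36.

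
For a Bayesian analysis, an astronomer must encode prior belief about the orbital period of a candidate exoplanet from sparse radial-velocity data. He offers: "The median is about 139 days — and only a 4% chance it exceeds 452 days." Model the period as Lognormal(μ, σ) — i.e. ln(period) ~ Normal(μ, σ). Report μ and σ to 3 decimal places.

μ ≈ 4.934, σ ≈ 0.674

If T ~ Lognormal(μ,σ) then ln T ~ Normal(μ,σ), so the p-quantile of ln T is μ + z_p·σ.
ln(139) = 4.934 and ln(452) = 6.114; z_{0.5} = 0, z_{0.96} = 1.751.
σ = (6.114 − 4.934)/(1.751 − (0)) = 0.674.
μ = 4.934 − (0)·0.674 = 4.934.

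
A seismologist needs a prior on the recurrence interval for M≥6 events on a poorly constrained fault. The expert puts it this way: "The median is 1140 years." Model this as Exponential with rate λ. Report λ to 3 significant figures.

λ ≈ 0.000608

Exponential median = ln 2 / λ, so λ = ln 2 / 1140.0 = 0.000608.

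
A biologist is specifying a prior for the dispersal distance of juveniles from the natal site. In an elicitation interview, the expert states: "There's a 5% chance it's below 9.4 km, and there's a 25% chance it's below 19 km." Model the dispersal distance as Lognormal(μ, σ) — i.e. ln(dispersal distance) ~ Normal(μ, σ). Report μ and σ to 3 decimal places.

μ ≈ 3.434, σ ≈ 0.725

If T ~ Lognormal(μ,σ) then ln T ~ Normal(μ,σ), so the p-quantile of ln T is μ + z_p·σ.
ln(9.4) = 2.241 and ln(19) = 2.944; z_{0.05} = -1.645, z_{0.25} = -0.6745.
σ = (2.944 − 2.241)/(-0.6745 − (-1.645)) = 0.725.
μ = 2.241 − (-1.645)·0.725 = 3.434.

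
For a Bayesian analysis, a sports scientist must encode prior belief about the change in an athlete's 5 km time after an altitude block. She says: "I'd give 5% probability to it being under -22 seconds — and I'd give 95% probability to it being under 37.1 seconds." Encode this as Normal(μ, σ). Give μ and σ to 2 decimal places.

μ = 7.55, σ = 17.97

For Normal(μ,σ), the p-quantile is μ + z_p·σ. Here z_{0.05} = -1.645, z_{0.95} = 1.645.
So -22 = μ − 1.645σ and 37.1 = μ + 1.645σ.
Subtracting: σ = (37.1 − -22)/(1.645 − (-1.645)) = 17.97.
Then μ = -22 − (-1.645)·17.97 = 7.55.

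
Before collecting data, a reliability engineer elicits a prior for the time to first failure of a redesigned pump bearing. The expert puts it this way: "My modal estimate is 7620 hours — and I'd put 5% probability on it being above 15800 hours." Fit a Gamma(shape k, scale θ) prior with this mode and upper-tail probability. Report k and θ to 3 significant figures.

Gamma(k,θ) with k>1 has mode (k−1)θ, so θ = 7620/(k−1).
Need P(X < 15800) = 0.95 with θ tied to k this way. Start at k = 2, θ = 7620: P(X<15800) ≈ 0.614.
Too low — raise k to concentrate. Iterating converges to k ≈ 6.2.
Then θ = 7620/(6.2−1) ≈ 1470.

k ≈ 6.2, θ ≈ 1470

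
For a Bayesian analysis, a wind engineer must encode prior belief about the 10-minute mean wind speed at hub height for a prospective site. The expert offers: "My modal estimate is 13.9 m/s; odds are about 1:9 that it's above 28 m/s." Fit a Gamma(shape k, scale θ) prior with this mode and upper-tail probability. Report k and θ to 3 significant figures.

Gamma(k,θ) with k>1 has mode (k−1)θ, so θ = 13.9/(k−1).
Need P(X < 28) = 0.9 with θ tied to k this way. Start at k = 2, θ = 13.9: P(X<28) ≈ 0.598.
Too low — raise k to concentrate. Iterating converges to k ≈ 4.91.
Then θ = 13.9/(4.91−1) ≈ 3.55.

k ≈ 4.91, θ ≈ 3.55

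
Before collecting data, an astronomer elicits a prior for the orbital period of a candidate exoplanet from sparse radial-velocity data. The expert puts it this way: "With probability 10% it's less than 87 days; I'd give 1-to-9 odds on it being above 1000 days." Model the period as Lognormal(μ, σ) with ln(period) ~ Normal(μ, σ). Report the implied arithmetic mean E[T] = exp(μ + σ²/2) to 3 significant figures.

E[T] ≈ 464 days

If T ~ Lognormal(μ,σ) then ln T ~ Normal(μ,σ), so the p-quantile of ln T is μ + z_p·σ.
ln(87) = 4.466 and ln(1000) = 6.908; z_{0.1} = -1.282, z_{0.9} = 1.282.
σ = (6.908 − 4.466)/(1.282 − (-1.282)) = 0.953.
μ = 4.466 − (-1.282)·0.953 = 5.687.
E[T] = exp(μ + σ²/2) = exp(5.687 + 0.4538) = 464 days.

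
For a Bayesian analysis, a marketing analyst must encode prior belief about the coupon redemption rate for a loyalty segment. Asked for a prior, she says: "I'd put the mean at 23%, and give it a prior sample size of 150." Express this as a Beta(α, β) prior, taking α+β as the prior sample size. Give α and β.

Under the effective-sample-size interpretation, Beta(α, β) has prior mean α/(α+β) and prior sample size α+β.
So α+β = 150 and α/(α+β) = 0.23, giving α = 0.23·150 = 34.5 and β = 150 − 34.5 = 115.5.

α = 34.5, β = 115.5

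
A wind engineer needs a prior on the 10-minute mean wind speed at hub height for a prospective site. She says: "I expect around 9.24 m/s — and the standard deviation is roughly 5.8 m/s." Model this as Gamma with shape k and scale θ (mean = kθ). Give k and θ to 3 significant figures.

For Gamma(k, scale θ): mean = kθ, variance = kθ², so CV = 1/√k.
CV = SD/mean = 5.8/9.24 = 0.6277, hence k = 1/CV² = 2.54.
Then θ = mean/k = 9.24/2.54 = 3.64.

k ≈ 2.54, θ ≈ 3.64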